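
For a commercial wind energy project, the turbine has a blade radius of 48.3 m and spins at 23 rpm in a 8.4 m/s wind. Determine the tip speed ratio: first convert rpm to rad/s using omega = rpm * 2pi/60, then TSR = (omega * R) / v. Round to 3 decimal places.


Convert rotational speed to rad/s:
  omega = 23 * 2 * pi / 60 = 2.4086 rad/s
Compute tip speed:
  v_tip = omega * R = 2.4086 * 48.3 = 116.333 m/s
Tip speed ratio:
  TSR = v_tip / v_wind = 116.333 / 8.4 = 13.849

13.849


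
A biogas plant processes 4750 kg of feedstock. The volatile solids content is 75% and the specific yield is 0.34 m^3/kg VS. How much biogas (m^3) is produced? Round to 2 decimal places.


Compute volatile solids:
  VS = mass * VS_fraction = 4750 * 0.75 = 3562.5 kg
Calculate biogas volume:
  Biogas = VS * specific_yield = 3562.5 * 0.34
  Biogas = 1211.25 m^3

1211.25


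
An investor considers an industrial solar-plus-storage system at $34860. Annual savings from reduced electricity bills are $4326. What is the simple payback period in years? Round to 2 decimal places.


Simple payback period = initial cost / annual savings
Payback = 34860 / 4326
Payback = 8.06 years

8.06


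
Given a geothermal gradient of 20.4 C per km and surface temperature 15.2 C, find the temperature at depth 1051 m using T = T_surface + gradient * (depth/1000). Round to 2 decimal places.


Convert depth to km: 1051 / 1000 = 1.051 km
Temperature increase = gradient * depth_km = 20.4 * 1.051 = 21.44 C
Temperature at depth = T_surface + delta_T = 15.2 + 21.44
T = 36.64 C

36.64


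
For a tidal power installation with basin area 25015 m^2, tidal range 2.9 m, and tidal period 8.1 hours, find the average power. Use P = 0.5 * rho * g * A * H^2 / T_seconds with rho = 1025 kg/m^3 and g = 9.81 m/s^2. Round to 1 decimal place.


Convert period to seconds: T = 8.1 * 3600 = 29160.0 s
H^2 = 2.9^2 = 8.41
P = 0.5 * rho * g * A * H^2 / T
P = 0.5 * 1025 * 9.81 * 25015 * 8.41 / 29160.0
P = 36272.0 W

36272.0


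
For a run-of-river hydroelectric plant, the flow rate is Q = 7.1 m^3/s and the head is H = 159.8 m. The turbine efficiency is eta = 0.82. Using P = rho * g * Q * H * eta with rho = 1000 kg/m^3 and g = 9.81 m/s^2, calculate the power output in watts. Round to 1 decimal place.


Apply the hydropower formula P = rho * g * Q * H * eta
rho * g = 1000 * 9.81 = 9810.0
P = 9810.0 * 7.1 * 159.8 * 0.82
P = 9126788.4 W

9126788.4


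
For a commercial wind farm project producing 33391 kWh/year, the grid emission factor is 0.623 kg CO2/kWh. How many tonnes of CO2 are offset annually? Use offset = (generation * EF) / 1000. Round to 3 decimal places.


CO2 offset in kg = generation * emission_factor
CO2 offset = 33391 * 0.623 = 20802.59 kg
Convert to tonnes:
  CO2 offset = 20802.59 / 1000 = 20.803 tonnes

20.803


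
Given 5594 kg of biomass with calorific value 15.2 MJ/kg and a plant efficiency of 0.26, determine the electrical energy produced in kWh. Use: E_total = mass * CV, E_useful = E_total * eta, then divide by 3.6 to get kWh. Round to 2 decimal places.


Total energy = mass * CV = 5594 * 15.2 = 85028.8 MJ
Useful energy = total * eta = 85028.8 * 0.26 = 22107.49 MJ
Convert to kWh: 22107.49 / 3.6
Useful energy = 6140.97 kWh

6140.97


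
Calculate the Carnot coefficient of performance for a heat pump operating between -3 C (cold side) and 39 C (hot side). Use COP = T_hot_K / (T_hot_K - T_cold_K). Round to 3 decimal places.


Convert to Kelvin:
  T_hot = 39 + 273.15 = 312.15 K
  T_cold = -3 + 273.15 = 270.15 K
Apply Carnot COP formula:
  COP = T_hot_K / (T_hot_K - T_cold_K) = 312.15 / 42.0
  COP = 7.432

7.432


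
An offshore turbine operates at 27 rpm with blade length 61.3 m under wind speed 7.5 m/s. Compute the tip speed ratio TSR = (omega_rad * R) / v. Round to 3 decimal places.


Convert rotational speed to rad/s:
  omega = 27 * 2 * pi / 60 = 2.8274 rad/s
Compute tip speed:
  v_tip = omega * R = 2.8274 * 61.3 = 173.322 m/s
Tip speed ratio:
  TSR = v_tip / v_wind = 173.322 / 7.5 = 23.110

23.110


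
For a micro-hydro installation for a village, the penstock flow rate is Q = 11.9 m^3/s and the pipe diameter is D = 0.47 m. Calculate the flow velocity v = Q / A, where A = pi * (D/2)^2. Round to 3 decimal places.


Compute pipe cross-sectional area:
  A = pi * (D/2)^2 = pi * (0.47/2)^2 = 0.1735 m^2
Calculate velocity:
  v = Q / A = 11.9 / 0.1735
  v = 68.590 m/s

68.590


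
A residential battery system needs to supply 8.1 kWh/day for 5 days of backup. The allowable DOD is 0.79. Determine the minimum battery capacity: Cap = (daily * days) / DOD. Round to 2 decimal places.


Total energy needed = daily * days = 8.1 * 5 = 40.5 kWh
Account for depth of discharge:
  Cap = total_energy / DOD = 40.5 / 0.79
  Cap = 51.27 kWh

51.27


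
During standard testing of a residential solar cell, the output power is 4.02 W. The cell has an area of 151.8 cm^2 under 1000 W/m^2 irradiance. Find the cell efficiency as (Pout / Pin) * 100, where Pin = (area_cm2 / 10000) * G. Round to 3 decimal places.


First compute the input power:
  Pin = area_cm2 / 10000 * G = 151.8 / 10000 * 1000 = 15.18 W
Then compute efficiency:
  Efficiency = (Pout / Pin) * 100 = (4.02 / 15.18) * 100
  Efficiency = 26.482%

26.482


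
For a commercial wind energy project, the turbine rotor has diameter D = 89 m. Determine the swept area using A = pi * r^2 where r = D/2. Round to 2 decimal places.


Compute the rotor radius:
  r = D / 2 = 89 / 2 = 44.5 m
Calculate swept area:
  A = pi * r^2 = pi * 44.5^2
  A = 6221.14 m^2

6221.14


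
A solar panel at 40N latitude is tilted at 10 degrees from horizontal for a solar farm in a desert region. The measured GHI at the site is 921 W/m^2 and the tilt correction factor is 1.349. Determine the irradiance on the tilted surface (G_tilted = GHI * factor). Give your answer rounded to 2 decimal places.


Identify the given values:
  GHI = 921 W/m^2, tilt correction factor = 1.349
Apply the formula G_tilted = GHI * factor:
  G_tilted = 921 * 1.349
  G_tilted = 1242.43 W/m^2

1242.43


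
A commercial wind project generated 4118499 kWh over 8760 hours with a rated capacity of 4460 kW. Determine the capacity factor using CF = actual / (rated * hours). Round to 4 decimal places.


Capacity factor = actual output / maximum possible output
Maximum possible = rated * hours = 4460 * 8760 = 39069600 kWh
CF = 4118499 / 39069600
CF = 0.1054

0.1054


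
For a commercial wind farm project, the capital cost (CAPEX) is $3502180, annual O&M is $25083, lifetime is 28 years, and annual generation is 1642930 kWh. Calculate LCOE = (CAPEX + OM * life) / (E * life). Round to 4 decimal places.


Total cost = CAPEX + OM * lifetime = 3502180 + 25083 * 28 = 3502180 + 702324 = 4204504
Total generation = annual * lifetime = 1642930 * 28 = 46002040 kWh
LCOE = 4204504 / 46002040
LCOE = 0.0914 $/kWh

0.0914


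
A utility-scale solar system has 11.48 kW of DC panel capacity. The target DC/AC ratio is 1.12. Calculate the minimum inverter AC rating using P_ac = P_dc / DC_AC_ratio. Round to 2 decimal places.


The inverter AC capacity is determined by the DC/AC ratio.
Given: P_dc = 11.48 kW, DC/AC ratio = 1.12
P_ac = P_dc / ratio = 11.48 / 1.12
P_ac = 10.25 kW

10.25


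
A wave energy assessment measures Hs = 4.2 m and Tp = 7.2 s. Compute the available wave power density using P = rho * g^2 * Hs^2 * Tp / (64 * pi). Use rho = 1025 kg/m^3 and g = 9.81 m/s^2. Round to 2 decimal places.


Apply wave power formula:
  g^2 = 9.81^2 = 96.2361
  Hs^2 = 4.2^2 = 17.64
  Numerator = rho * g^2 * Hs^2 * Tp = 1025 * 96.2361 * 17.64 * 7.2 = 12528323.45
  Denominator = 64 * pi = 201.0619
  P = 12528323.45 / 201.0619 = 62310.77 W/m

62310.77


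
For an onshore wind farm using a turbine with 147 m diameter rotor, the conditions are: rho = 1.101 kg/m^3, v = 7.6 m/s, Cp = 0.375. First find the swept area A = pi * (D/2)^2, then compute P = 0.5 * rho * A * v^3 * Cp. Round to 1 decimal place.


Step 1 -- Compute swept area:
  A = pi * (D/2)^2 = pi * (147/2)^2 = 16971.67 m^2
Step 2 -- Apply wind power equation:
  P = 0.5 * rho * A * v^3 * Cp
  v^3 = 7.6^3 = 438.976
  P = 0.5 * 1.101 * 16971.67 * 438.976 * 0.375
  P = 1537991.4 W

1537991.4


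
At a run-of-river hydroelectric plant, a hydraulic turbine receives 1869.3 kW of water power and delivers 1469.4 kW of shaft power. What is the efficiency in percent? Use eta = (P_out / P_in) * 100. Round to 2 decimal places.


Turbine efficiency = (output power / input power) * 100
eta = (1469.4 / 1869.3) * 100
eta = 78.61%

78.61


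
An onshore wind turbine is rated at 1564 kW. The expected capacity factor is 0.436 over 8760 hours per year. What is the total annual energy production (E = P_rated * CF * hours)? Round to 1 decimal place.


Annual energy = rated_kW * capacity_factor * hours_per_year
Given: P_rated = 1564 kW, CF = 0.436, hours = 8760
E = 1564 * 0.436 * 8760
E = 5973479.0 kWh

5973479.0


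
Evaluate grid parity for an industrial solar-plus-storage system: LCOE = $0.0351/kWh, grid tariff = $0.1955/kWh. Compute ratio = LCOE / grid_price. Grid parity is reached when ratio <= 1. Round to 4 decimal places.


Compare LCOE to grid price:
  LCOE = $0.0351/kWh, Grid price = $0.1955/kWh
  Ratio = LCOE / grid_price = 0.0351 / 0.1955 = 0.1795
  Grid parity achieved (ratio <= 1)? yes

0.1795


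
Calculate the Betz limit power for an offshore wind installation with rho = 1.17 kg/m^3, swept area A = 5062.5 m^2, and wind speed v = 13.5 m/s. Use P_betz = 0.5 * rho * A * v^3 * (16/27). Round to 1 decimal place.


The Betz coefficient Cp_max = 16/27 = 0.5926
v^3 = 13.5^3 = 2460.375
P_betz = 0.5 * rho * A * v^3 * Cp_max
P_betz = 0.5 * 1.17 * 5062.5 * 2460.375 * 0.5926
P_betz = 4317958.1 W

4317958.1


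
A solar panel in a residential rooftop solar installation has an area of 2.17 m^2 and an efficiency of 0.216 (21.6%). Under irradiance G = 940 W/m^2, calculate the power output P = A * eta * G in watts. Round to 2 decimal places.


Use the solar power formula P = A * eta * G.
Given: A = 2.17 m^2, eta = 0.216, G = 940 W/m^2
P = 2.17 * 0.216 * 940
P = 440.60 W

440.60


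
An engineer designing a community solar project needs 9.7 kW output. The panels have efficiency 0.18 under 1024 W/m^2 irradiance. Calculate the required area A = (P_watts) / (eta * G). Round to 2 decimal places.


Convert target power to watts: P = 9.7 * 1000 = 9700.0 W
Compute denominator: eta * G = 0.18 * 1024 = 184.32
Required area A = P / (eta * G) = 9700.0 / 184.32
A = 52.63 m^2

52.63


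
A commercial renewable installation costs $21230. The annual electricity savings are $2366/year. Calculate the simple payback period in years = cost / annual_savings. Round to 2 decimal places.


Simple payback period = initial cost / annual savings
Payback = 21230 / 2366
Payback = 8.97 years

8.97


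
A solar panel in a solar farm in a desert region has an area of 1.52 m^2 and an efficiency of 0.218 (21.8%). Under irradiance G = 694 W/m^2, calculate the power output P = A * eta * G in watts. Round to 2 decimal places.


Use the solar power formula P = A * eta * G.
Given: A = 1.52 m^2, eta = 0.218, G = 694 W/m^2
P = 1.52 * 0.218 * 694
P = 229.96 W

229.96


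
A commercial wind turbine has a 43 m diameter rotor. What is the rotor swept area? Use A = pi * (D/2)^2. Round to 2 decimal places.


Compute the rotor radius:
  r = D / 2 = 43 / 2 = 21.5 m
Calculate swept area:
  A = pi * r^2 = pi * 21.5^2
  A = 1452.20 m^2

1452.20


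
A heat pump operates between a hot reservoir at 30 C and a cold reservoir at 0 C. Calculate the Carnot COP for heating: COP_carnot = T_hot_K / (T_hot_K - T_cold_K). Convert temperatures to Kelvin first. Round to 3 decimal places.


Convert to Kelvin:
  T_hot = 30 + 273.15 = 303.15 K
  T_cold = 0 + 273.15 = 273.15 K
Apply Carnot COP formula:
  COP = T_hot_K / (T_hot_K - T_cold_K) = 303.15 / 30.0
  COP = 10.105

10.105


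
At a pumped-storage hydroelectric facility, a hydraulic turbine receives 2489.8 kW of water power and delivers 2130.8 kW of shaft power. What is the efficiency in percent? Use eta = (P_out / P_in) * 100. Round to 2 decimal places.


Turbine efficiency = (output power / input power) * 100
eta = (2130.8 / 2489.8) * 100
eta = 85.58%

85.58


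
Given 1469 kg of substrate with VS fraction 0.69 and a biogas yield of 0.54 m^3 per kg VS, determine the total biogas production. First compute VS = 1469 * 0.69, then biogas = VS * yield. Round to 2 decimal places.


Compute volatile solids:
  VS = mass * VS_fraction = 1469 * 0.69 = 1013.61 kg
Calculate biogas volume:
  Biogas = VS * specific_yield = 1013.61 * 0.54
  Biogas = 547.35 m^3

547.35


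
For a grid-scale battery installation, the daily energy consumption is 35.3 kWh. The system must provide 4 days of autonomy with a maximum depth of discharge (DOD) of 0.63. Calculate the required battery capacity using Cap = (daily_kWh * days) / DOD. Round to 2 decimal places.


Total energy needed = daily * days = 35.3 * 4 = 141.2 kWh
Account for depth of discharge:
  Cap = total_energy / DOD = 141.2 / 0.63
  Cap = 224.13 kWh

224.13


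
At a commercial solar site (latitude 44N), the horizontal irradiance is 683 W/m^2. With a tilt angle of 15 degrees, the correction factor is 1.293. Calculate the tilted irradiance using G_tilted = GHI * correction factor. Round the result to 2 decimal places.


Identify the given values:
  GHI = 683 W/m^2, tilt correction factor = 1.293
Apply the formula G_tilted = GHI * factor:
  G_tilted = 683 * 1.293
  G_tilted = 883.12 W/m^2

883.12


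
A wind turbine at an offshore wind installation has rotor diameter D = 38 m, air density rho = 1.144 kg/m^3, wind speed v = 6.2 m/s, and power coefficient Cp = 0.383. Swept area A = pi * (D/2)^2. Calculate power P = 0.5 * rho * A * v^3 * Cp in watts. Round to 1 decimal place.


Step 1 -- Compute swept area:
  A = pi * (D/2)^2 = pi * (38/2)^2 = 1134.11 m^2
Step 2 -- Apply wind power equation:
  P = 0.5 * rho * A * v^3 * Cp
  v^3 = 6.2^3 = 238.328
  P = 0.5 * 1.144 * 1134.11 * 238.328 * 0.383
  P = 59214.3 W

59214.3


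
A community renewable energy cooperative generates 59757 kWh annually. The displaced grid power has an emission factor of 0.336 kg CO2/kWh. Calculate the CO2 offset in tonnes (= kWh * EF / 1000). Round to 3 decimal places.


CO2 offset in kg = generation * emission_factor
CO2 offset = 59757 * 0.336 = 20078.35 kg
Convert to tonnes:
  CO2 offset = 20078.35 / 1000 = 20.078 tonnes

20.078


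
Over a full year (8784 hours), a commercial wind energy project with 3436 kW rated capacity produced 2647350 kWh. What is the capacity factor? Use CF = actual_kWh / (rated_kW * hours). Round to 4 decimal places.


Capacity factor = actual output / maximum possible output
Maximum possible = rated * hours = 3436 * 8784 = 30181824 kWh
CF = 2647350 / 30181824
CF = 0.0877

0.0877


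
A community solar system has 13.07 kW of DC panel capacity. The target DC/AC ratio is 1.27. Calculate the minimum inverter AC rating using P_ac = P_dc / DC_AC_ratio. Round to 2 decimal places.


The inverter AC capacity is determined by the DC/AC ratio.
Given: P_dc = 13.07 kW, DC/AC ratio = 1.27
P_ac = P_dc / ratio = 13.07 / 1.27
P_ac = 10.29 kW

10.29


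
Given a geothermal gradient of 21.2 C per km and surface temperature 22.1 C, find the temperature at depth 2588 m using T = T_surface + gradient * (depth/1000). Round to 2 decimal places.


Convert depth to km: 2588 / 1000 = 2.588 km
Temperature increase = gradient * depth_km = 21.2 * 2.588 = 54.87 C
Temperature at depth = T_surface + delta_T = 22.1 + 54.87
T = 76.97 C

76.97


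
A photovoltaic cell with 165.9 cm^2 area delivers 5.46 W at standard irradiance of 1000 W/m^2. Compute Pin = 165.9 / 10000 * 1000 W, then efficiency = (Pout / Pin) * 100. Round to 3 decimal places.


First compute the input power:
  Pin = area_cm2 / 10000 * G = 165.9 / 10000 * 1000 = 16.59 W
Then compute efficiency:
  Efficiency = (Pout / Pin) * 100 = (5.46 / 16.59) * 100
  Efficiency = 32.911%

32.911


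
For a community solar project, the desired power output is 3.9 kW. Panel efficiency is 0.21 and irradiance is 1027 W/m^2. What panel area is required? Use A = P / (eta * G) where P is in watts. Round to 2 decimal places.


Convert target power to watts: P = 3.9 * 1000 = 3900.0 W
Compute denominator: eta * G = 0.21 * 1027 = 215.67
Required area A = P / (eta * G) = 3900.0 / 215.67
A = 18.08 m^2

18.08


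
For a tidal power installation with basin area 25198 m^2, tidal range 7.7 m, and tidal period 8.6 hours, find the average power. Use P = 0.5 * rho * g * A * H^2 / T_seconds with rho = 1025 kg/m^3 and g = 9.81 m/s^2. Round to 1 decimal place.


Convert period to seconds: T = 8.6 * 3600 = 30960.0 s
H^2 = 7.7^2 = 59.29
P = 0.5 * rho * g * A * H^2 / T
P = 0.5 * 1025 * 9.81 * 25198 * 59.29 / 30960.0
P = 242610.4 W

242610.4


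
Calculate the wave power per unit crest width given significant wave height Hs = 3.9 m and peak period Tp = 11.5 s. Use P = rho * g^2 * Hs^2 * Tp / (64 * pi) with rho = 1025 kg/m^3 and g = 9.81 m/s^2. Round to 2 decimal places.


Apply wave power formula:
  g^2 = 9.81^2 = 96.2361
  Hs^2 = 3.9^2 = 15.21
  Numerator = rho * g^2 * Hs^2 * Tp = 1025 * 96.2361 * 15.21 * 11.5 = 17253965.87
  Denominator = 64 * pi = 201.0619
  P = 17253965.87 / 201.0619 = 85814.19 W/m

85814.19


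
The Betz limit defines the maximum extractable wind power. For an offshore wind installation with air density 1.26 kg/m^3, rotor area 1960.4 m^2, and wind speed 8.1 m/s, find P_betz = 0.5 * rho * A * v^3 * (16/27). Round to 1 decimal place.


The Betz coefficient Cp_max = 16/27 = 0.5926
v^3 = 8.1^3 = 531.441
P_betz = 0.5 * rho * A * v^3 * Cp_max
P_betz = 0.5 * 1.26 * 1960.4 * 531.441 * 0.5926
P_betz = 388952.5 W

388952.5


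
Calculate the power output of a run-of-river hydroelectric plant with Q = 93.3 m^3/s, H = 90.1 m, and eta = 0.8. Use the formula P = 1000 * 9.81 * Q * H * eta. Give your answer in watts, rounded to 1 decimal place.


Apply the hydropower formula P = rho * g * Q * H * eta
rho * g = 1000 * 9.81 = 9810.0
P = 9810.0 * 93.3 * 90.1 * 0.8
P = 65972877.8 W

65972877.8


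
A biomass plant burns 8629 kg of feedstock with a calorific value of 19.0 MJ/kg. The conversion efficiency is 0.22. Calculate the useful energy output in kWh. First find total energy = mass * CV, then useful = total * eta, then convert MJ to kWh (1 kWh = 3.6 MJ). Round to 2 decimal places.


Total energy = mass * CV = 8629 * 19.0 = 163951.0 MJ
Useful energy = total * eta = 163951.0 * 0.22 = 36069.22 MJ
Convert to kWh: 36069.22 / 3.6
Useful energy = 10019.23 kWh

10019.23


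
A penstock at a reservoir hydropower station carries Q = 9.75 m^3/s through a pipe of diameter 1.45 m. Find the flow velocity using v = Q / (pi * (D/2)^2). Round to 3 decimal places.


Compute pipe cross-sectional area:
  A = pi * (D/2)^2 = pi * (1.45/2)^2 = 1.6513 m^2
Calculate velocity:
  v = Q / A = 9.75 / 1.6513
  v = 5.904 m/s

5.904


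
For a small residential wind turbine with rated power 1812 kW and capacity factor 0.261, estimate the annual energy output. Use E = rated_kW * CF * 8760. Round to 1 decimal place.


Annual energy = rated_kW * capacity_factor * hours_per_year
Given: P_rated = 1812 kW, CF = 0.261, hours = 8760
E = 1812 * 0.261 * 8760
E = 4142884.3 kWh

4142884.3


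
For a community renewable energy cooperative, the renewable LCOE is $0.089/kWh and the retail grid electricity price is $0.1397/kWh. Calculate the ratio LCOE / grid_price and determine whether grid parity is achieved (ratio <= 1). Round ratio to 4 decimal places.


Compare LCOE to grid price:
  LCOE = $0.089/kWh, Grid price = $0.1397/kWh
  Ratio = LCOE / grid_price = 0.089 / 0.1397 = 0.6371
  Grid parity achieved (ratio <= 1)? yes

0.6371


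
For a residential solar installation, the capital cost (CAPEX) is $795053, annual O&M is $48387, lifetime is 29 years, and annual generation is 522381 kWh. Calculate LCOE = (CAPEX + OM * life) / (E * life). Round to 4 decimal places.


Total cost = CAPEX + OM * lifetime = 795053 + 48387 * 29 = 795053 + 1403223 = 2198276
Total generation = annual * lifetime = 522381 * 29 = 15149049 kWh
LCOE = 2198276 / 15149049
LCOE = 0.1451 $/kWh

0.1451


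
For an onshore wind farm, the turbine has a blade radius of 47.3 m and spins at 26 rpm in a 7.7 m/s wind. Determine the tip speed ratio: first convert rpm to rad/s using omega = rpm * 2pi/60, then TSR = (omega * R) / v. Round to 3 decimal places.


Convert rotational speed to rad/s:
  omega = 26 * 2 * pi / 60 = 2.7227 rad/s
Compute tip speed:
  v_tip = omega * R = 2.7227 * 47.3 = 128.784 m/s
Tip speed ratio:
  TSR = v_tip / v_wind = 128.784 / 7.7 = 16.725

16.725


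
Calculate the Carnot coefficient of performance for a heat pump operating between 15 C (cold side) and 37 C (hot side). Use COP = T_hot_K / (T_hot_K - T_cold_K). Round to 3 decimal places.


Convert to Kelvin:
  T_hot = 37 + 273.15 = 310.15 K
  T_cold = 15 + 273.15 = 288.15 K
Apply Carnot COP formula:
  COP = T_hot_K / (T_hot_K - T_cold_K) = 310.15 / 22.0
  COP = 14.098

14.098


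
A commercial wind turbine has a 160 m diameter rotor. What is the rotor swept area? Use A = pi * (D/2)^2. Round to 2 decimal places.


Compute the rotor radius:
  r = D / 2 = 160 / 2 = 80.0 m
Calculate swept area:
  A = pi * r^2 = pi * 80.0^2
  A = 20106.19 m^2

20106.19


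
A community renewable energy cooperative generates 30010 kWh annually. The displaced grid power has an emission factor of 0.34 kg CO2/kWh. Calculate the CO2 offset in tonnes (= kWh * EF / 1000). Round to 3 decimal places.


CO2 offset in kg = generation * emission_factor
CO2 offset = 30010 * 0.34 = 10203.4 kg
Convert to tonnes:
  CO2 offset = 10203.4 / 1000 = 10.203 tonnes

10.203


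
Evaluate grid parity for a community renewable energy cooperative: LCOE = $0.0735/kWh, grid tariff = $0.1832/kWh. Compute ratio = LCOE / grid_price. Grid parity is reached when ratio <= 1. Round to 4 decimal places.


Compare LCOE to grid price:
  LCOE = $0.0735/kWh, Grid price = $0.1832/kWh
  Ratio = LCOE / grid_price = 0.0735 / 0.1832 = 0.4012
  Grid parity achieved (ratio <= 1)? yes

0.4012


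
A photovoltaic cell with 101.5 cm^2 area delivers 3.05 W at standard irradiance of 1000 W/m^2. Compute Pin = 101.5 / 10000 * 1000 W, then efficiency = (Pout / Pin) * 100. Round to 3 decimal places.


First compute the input power:
  Pin = area_cm2 / 10000 * G = 101.5 / 10000 * 1000 = 10.15 W
Then compute efficiency:
  Efficiency = (Pout / Pin) * 100 = (3.05 / 10.15) * 100
  Efficiency = 30.049%

30.049


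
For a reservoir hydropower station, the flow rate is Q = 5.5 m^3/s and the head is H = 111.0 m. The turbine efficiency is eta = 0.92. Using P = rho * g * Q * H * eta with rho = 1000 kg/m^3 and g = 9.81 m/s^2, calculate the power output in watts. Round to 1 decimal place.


Apply the hydropower formula P = rho * g * Q * H * eta
rho * g = 1000 * 9.81 = 9810.0
P = 9810.0 * 5.5 * 111.0 * 0.92
P = 5509884.6 W

5509884.6


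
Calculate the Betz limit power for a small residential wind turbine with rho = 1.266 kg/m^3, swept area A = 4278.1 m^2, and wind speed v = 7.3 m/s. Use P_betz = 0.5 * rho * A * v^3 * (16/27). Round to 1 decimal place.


The Betz coefficient Cp_max = 16/27 = 0.5926
v^3 = 7.3^3 = 389.017
P_betz = 0.5 * rho * A * v^3 * Cp_max
P_betz = 0.5 * 1.266 * 4278.1 * 389.017 * 0.5926
P_betz = 624280.0 W

624280.0


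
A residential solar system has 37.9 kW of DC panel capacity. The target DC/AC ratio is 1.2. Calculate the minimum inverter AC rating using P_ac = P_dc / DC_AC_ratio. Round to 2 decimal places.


The inverter AC capacity is determined by the DC/AC ratio.
Given: P_dc = 37.9 kW, DC/AC ratio = 1.2
P_ac = P_dc / ratio = 37.9 / 1.2
P_ac = 31.58 kW

31.58


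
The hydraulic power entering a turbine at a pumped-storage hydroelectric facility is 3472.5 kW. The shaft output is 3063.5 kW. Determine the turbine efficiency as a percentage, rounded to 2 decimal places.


Turbine efficiency = (output power / input power) * 100
eta = (3063.5 / 3472.5) * 100
eta = 88.22%

88.22


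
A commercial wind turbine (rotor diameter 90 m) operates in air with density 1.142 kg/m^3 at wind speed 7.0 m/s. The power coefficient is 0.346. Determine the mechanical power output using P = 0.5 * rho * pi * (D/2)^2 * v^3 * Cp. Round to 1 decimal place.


Step 1 -- Compute swept area:
  A = pi * (D/2)^2 = pi * (90/2)^2 = 6361.73 m^2
Step 2 -- Apply wind power equation:
  P = 0.5 * rho * A * v^3 * Cp
  v^3 = 7.0^3 = 343.0
  P = 0.5 * 1.142 * 6361.73 * 343.0 * 0.346
  P = 431103.2 W

431103.2


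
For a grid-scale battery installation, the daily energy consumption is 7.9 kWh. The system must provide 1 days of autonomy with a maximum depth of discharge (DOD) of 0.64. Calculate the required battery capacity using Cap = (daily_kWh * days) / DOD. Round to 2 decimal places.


Total energy needed = daily * days = 7.9 * 1 = 7.9 kWh
Account for depth of discharge:
  Cap = total_energy / DOD = 7.9 / 0.64
  Cap = 12.34 kWh

12.34


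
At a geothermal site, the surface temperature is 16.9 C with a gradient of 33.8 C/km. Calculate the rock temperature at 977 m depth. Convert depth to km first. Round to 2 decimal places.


Convert depth to km: 977 / 1000 = 0.977 km
Temperature increase = gradient * depth_km = 33.8 * 0.977 = 33.02 C
Temperature at depth = T_surface + delta_T = 16.9 + 33.02
T = 49.92 C

49.92


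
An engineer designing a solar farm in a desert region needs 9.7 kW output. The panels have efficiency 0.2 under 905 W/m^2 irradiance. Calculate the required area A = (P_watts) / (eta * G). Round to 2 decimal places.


Convert target power to watts: P = 9.7 * 1000 = 9700.0 W
Compute denominator: eta * G = 0.2 * 905 = 181.0
Required area A = P / (eta * G) = 9700.0 / 181.0
A = 53.59 m^2

53.59


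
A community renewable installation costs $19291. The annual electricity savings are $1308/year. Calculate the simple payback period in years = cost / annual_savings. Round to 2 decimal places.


Simple payback period = initial cost / annual savings
Payback = 19291 / 1308
Payback = 14.75 years

14.75


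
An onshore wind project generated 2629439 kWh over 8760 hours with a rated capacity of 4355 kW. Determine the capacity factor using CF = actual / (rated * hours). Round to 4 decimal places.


Capacity factor = actual output / maximum possible output
Maximum possible = rated * hours = 4355 * 8760 = 38149800 kWh
CF = 2629439 / 38149800
CF = 0.0689

0.0689


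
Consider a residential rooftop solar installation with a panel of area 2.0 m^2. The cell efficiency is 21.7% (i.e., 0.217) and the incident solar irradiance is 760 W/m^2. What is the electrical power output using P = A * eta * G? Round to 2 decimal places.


Use the solar power formula P = A * eta * G.
Given: A = 2.0 m^2, eta = 0.217, G = 760 W/m^2
P = 2.0 * 0.217 * 760
P = 329.84 W

329.84


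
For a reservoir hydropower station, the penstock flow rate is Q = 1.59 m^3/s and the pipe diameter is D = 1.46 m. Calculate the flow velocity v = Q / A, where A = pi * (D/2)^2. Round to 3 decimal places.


Compute pipe cross-sectional area:
  A = pi * (D/2)^2 = pi * (1.46/2)^2 = 1.6742 m^2
Calculate velocity:
  v = Q / A = 1.59 / 1.6742
  v = 0.950 m/s

0.950


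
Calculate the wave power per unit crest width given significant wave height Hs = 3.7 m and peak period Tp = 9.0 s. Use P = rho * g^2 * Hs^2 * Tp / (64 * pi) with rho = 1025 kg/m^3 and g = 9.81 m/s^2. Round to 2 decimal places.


Apply wave power formula:
  g^2 = 9.81^2 = 96.2361
  Hs^2 = 3.7^2 = 13.69
  Numerator = rho * g^2 * Hs^2 * Tp = 1025 * 96.2361 * 13.69 * 9.0 = 12153681.13
  Denominator = 64 * pi = 201.0619
  P = 12153681.13 / 201.0619 = 60447.45 W/m

60447.45


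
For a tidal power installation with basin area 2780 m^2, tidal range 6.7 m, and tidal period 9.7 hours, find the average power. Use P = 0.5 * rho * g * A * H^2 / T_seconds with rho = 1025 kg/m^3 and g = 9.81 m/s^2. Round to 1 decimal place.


Convert period to seconds: T = 9.7 * 3600 = 34920.0 s
H^2 = 6.7^2 = 44.89
P = 0.5 * rho * g * A * H^2 / T
P = 0.5 * 1025 * 9.81 * 2780 * 44.89 / 34920.0
P = 17967.3 W

17967.3


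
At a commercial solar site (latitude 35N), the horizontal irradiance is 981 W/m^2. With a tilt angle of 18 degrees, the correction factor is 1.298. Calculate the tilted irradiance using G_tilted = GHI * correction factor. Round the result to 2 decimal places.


Identify the given values:
  GHI = 981 W/m^2, tilt correction factor = 1.298
Apply the formula G_tilted = GHI * factor:
  G_tilted = 981 * 1.298
  G_tilted = 1273.34 W/m^2

1273.34


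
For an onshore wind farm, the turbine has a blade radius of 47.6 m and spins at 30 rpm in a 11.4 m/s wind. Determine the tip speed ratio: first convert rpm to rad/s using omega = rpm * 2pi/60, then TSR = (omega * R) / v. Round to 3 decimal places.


Convert rotational speed to rad/s:
  omega = 30 * 2 * pi / 60 = 3.1416 rad/s
Compute tip speed:
  v_tip = omega * R = 3.1416 * 47.6 = 149.54 m/s
Tip speed ratio:
  TSR = v_tip / v_wind = 149.54 / 11.4 = 13.118

13.118


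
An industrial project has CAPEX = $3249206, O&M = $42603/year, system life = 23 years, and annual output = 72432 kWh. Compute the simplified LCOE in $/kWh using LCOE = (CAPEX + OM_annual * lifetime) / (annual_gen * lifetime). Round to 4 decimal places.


Total cost = CAPEX + OM * lifetime = 3249206 + 42603 * 23 = 3249206 + 979869 = 4229075
Total generation = annual * lifetime = 72432 * 23 = 1665936 kWh
LCOE = 4229075 / 1665936
LCOE = 2.5386 $/kWh

2.5386


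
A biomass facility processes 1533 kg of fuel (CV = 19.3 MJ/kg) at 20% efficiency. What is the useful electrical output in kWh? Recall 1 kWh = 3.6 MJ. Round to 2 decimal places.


Total energy = mass * CV = 1533 * 19.3 = 29586.9 MJ
Useful energy = total * eta = 29586.9 * 0.2 = 5917.38 MJ
Convert to kWh: 5917.38 / 3.6
Useful energy = 1643.72 kWh

1643.72


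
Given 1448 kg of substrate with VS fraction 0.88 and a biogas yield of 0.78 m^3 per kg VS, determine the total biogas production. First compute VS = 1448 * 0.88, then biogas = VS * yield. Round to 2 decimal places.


Compute volatile solids:
  VS = mass * VS_fraction = 1448 * 0.88 = 1274.24 kg
Calculate biogas volume:
  Biogas = VS * specific_yield = 1274.24 * 0.78
  Biogas = 993.91 m^3

993.91


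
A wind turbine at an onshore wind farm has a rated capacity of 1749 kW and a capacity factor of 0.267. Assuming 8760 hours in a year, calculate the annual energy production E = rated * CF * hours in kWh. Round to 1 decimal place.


Annual energy = rated_kW * capacity_factor * hours_per_year
Given: P_rated = 1749 kW, CF = 0.267, hours = 8760
E = 1749 * 0.267 * 8760
E = 4090771.1 kWh

4090771.1


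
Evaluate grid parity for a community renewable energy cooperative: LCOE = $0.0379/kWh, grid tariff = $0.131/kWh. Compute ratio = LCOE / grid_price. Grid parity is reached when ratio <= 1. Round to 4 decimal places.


Compare LCOE to grid price:
  LCOE = $0.0379/kWh, Grid price = $0.131/kWh
  Ratio = LCOE / grid_price = 0.0379 / 0.131 = 0.2893
  Grid parity achieved (ratio <= 1)? yes

0.2893


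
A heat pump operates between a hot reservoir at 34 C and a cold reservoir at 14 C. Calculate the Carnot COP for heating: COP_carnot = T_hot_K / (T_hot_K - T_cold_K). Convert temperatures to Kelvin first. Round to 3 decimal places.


Convert to Kelvin:
  T_hot = 34 + 273.15 = 307.15 K
  T_cold = 14 + 273.15 = 287.15 K
Apply Carnot COP formula:
  COP = T_hot_K / (T_hot_K - T_cold_K) = 307.15 / 20.0
  COP = 15.358

15.358


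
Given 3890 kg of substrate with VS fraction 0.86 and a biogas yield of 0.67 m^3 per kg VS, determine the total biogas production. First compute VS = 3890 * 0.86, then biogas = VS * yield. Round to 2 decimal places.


Compute volatile solids:
  VS = mass * VS_fraction = 3890 * 0.86 = 3345.4 kg
Calculate biogas volume:
  Biogas = VS * specific_yield = 3345.4 * 0.67
  Biogas = 2241.42 m^3

2241.42


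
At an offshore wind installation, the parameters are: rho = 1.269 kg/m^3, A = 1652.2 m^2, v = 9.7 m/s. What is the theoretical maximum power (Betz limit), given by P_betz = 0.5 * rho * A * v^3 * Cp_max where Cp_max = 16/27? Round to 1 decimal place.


The Betz coefficient Cp_max = 16/27 = 0.5926
v^3 = 9.7^3 = 912.673
P_betz = 0.5 * rho * A * v^3 * Cp_max
P_betz = 0.5 * 1.269 * 1652.2 * 912.673 * 0.5926
P_betz = 566977.3 W

566977.3


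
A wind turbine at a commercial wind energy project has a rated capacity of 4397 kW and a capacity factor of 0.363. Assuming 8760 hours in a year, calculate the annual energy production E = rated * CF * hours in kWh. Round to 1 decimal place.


Annual energy = rated_kW * capacity_factor * hours_per_year
Given: P_rated = 4397 kW, CF = 0.363, hours = 8760
E = 4397 * 0.363 * 8760
E = 13981932.4 kWh

13981932.4


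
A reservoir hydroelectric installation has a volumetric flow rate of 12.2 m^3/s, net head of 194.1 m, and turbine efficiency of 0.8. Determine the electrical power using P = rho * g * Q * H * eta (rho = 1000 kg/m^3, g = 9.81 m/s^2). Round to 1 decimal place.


Apply the hydropower formula P = rho * g * Q * H * eta
rho * g = 1000 * 9.81 = 9810.0
P = 9810.0 * 12.2 * 194.1 * 0.8
P = 18584221.0 W

18584221.0


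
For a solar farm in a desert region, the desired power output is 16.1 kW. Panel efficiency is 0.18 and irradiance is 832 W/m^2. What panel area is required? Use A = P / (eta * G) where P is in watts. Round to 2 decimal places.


Convert target power to watts: P = 16.1 * 1000 = 16100.0 W
Compute denominator: eta * G = 0.18 * 832 = 149.76
Required area A = P / (eta * G) = 16100.0 / 149.76
A = 107.51 m^2

107.51


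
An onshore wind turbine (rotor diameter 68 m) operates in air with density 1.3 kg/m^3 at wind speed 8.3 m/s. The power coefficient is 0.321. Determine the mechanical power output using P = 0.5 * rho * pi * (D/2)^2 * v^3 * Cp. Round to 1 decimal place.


Step 1 -- Compute swept area:
  A = pi * (D/2)^2 = pi * (68/2)^2 = 3631.68 m^2
Step 2 -- Apply wind power equation:
  P = 0.5 * rho * A * v^3 * Cp
  v^3 = 8.3^3 = 571.787
  P = 0.5 * 1.3 * 3631.68 * 571.787 * 0.321
  P = 433271.7 W

433271.7


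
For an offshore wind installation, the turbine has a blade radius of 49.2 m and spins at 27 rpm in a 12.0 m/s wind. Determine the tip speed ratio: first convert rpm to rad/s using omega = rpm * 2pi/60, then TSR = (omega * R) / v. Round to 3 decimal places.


Convert rotational speed to rad/s:
  omega = 27 * 2 * pi / 60 = 2.8274 rad/s
Compute tip speed:
  v_tip = omega * R = 2.8274 * 49.2 = 139.11 m/s
Tip speed ratio:
  TSR = v_tip / v_wind = 139.11 / 12.0 = 11.592

11.592


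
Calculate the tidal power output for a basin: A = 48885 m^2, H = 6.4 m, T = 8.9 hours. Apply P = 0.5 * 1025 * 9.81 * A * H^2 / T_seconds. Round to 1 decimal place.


Convert period to seconds: T = 8.9 * 3600 = 32040.0 s
H^2 = 6.4^2 = 40.96
P = 0.5 * rho * g * A * H^2 / T
P = 0.5 * 1025 * 9.81 * 48885 * 40.96 / 32040.0
P = 314199.8 W

314199.8


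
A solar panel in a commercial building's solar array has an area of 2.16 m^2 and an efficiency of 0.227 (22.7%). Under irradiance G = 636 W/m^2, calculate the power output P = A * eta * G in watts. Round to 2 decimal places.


Use the solar power formula P = A * eta * G.
Given: A = 2.16 m^2, eta = 0.227, G = 636 W/m^2
P = 2.16 * 0.227 * 636
P = 311.84 W

311.84


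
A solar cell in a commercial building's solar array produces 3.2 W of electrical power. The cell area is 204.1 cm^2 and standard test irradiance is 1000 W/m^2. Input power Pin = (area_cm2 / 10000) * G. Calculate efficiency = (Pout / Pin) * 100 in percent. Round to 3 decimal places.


First compute the input power:
  Pin = area_cm2 / 10000 * G = 204.1 / 10000 * 1000 = 20.41 W
Then compute efficiency:
  Efficiency = (Pout / Pin) * 100 = (3.2 / 20.41) * 100
  Efficiency = 15.679%

15.679


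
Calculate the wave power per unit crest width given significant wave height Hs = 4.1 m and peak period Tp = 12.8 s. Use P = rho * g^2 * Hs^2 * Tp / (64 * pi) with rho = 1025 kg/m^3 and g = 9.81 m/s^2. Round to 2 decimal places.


Apply wave power formula:
  g^2 = 9.81^2 = 96.2361
  Hs^2 = 4.1^2 = 16.81
  Numerator = rho * g^2 * Hs^2 * Tp = 1025 * 96.2361 * 16.81 * 12.8 = 21224602.39
  Denominator = 64 * pi = 201.0619
  P = 21224602.39 / 201.0619 = 105562.51 W/m

105562.51


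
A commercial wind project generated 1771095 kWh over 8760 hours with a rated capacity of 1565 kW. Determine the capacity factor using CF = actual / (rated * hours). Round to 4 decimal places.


Capacity factor = actual output / maximum possible output
Maximum possible = rated * hours = 1565 * 8760 = 13709400 kWh
CF = 1771095 / 13709400
CF = 0.1292

0.1292


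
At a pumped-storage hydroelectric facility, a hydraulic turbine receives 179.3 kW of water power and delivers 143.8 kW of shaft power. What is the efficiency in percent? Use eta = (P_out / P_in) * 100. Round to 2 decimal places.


Turbine efficiency = (output power / input power) * 100
eta = (143.8 / 179.3) * 100
eta = 80.20%

80.20


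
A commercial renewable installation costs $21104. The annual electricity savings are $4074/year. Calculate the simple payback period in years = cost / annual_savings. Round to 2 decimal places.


Simple payback period = initial cost / annual savings
Payback = 21104 / 4074
Payback = 5.18 years

5.18


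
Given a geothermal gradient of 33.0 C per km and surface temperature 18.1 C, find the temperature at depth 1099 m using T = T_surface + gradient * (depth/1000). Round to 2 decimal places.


Convert depth to km: 1099 / 1000 = 1.099 km
Temperature increase = gradient * depth_km = 33.0 * 1.099 = 36.27 C
Temperature at depth = T_surface + delta_T = 18.1 + 36.27
T = 54.37 C

54.37


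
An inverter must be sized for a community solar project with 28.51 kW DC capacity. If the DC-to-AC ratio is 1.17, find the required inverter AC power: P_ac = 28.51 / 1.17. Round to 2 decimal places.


The inverter AC capacity is determined by the DC/AC ratio.
Given: P_dc = 28.51 kW, DC/AC ratio = 1.17
P_ac = P_dc / ratio = 28.51 / 1.17
P_ac = 24.37 kW

24.37


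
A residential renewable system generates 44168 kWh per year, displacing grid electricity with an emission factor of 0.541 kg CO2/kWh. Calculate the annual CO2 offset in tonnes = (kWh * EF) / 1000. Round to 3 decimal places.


CO2 offset in kg = generation * emission_factor
CO2 offset = 44168 * 0.541 = 23894.89 kg
Convert to tonnes:
  CO2 offset = 23894.89 / 1000 = 23.895 tonnes

23.895


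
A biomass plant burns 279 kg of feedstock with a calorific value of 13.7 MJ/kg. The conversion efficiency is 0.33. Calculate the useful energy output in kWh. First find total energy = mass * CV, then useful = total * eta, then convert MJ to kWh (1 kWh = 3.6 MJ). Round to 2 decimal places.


Total energy = mass * CV = 279 * 13.7 = 3822.3 MJ
Useful energy = total * eta = 3822.3 * 0.33 = 1261.36 MJ
Convert to kWh: 1261.36 / 3.6
Useful energy = 350.38 kWh

350.38


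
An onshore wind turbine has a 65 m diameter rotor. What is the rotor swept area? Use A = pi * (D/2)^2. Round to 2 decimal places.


Compute the rotor radius:
  r = D / 2 = 65 / 2 = 32.5 m
Calculate swept area:
  A = pi * r^2 = pi * 32.5^2
  A = 3318.31 m^2

3318.31


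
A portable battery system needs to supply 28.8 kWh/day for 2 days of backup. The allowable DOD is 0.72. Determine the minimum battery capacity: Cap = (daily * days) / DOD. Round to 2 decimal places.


Total energy needed = daily * days = 28.8 * 2 = 57.6 kWh
Account for depth of discharge:
  Cap = total_energy / DOD = 57.6 / 0.72
  Cap = 80.00 kWh

80.00


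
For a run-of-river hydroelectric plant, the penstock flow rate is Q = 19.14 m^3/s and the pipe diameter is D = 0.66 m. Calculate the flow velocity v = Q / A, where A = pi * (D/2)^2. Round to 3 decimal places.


Compute pipe cross-sectional area:
  A = pi * (D/2)^2 = pi * (0.66/2)^2 = 0.3421 m^2
Calculate velocity:
  v = Q / A = 19.14 / 0.3421
  v = 55.945 m/s

55.945
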